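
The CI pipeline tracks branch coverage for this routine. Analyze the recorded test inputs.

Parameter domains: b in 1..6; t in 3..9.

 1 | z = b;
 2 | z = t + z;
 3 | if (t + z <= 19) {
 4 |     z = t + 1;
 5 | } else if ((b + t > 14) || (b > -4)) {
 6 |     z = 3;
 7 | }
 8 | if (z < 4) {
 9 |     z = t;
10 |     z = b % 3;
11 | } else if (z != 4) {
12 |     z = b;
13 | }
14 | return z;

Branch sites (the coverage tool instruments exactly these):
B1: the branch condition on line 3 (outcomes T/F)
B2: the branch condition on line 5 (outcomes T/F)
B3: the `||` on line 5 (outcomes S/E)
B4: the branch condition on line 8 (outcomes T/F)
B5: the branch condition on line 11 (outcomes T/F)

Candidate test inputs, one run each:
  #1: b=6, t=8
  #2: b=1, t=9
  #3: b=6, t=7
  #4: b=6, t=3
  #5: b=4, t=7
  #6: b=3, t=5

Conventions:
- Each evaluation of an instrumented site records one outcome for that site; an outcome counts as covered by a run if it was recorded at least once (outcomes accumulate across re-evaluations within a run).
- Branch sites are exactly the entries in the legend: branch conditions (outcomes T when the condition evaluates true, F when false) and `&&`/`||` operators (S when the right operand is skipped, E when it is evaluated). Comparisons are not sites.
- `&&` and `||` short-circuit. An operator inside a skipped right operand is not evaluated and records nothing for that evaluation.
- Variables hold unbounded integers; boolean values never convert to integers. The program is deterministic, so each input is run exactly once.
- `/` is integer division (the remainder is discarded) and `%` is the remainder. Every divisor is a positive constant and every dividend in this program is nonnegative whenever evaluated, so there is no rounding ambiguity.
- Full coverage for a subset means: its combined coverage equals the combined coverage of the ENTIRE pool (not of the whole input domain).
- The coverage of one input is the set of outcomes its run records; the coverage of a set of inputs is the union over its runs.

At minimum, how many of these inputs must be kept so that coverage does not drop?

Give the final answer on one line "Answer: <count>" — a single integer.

input #1, b=6, t=8: events B1->F, B3->E, B2->T, B4->T; outcomes B1=F, B2=T, B3=E, B4=T
input #2, b=1, t=9: events B1->T, B4->F, B5->T; outcomes B1=T, B4=F, B5=T
input #3, b=6, t=7: events B1->F, B3->E, B2->T, B4->T; outcomes B1=F, B2=T, B3=E, B4=T
input #4, b=6, t=3: events B1->T, B4->F, B5->F; outcomes B1=T, B4=F, B5=F
input #5, b=4, t=7: events B1->T, B4->F, B5->T; outcomes B1=T, B4=F, B5=T
input #6, b=3, t=5: events B1->T, B4->F, B5->T; outcomes B1=T, B4=F, B5=T
pool-wide coverage (8 outcomes): B1=T, B1=F, B2=T, B3=E, B4=T, B4=F, B5=T, B5=F
checked all size-1 subsets: none covers 8 outcomes (max 4/8)
checked all size-2 subsets: none covers 8 outcomes (max 7/8)
the canonical winner is {1, 2, 4}: size 3, full 8-outcome coverage, earliest index list among size-3 covers

Answer: 3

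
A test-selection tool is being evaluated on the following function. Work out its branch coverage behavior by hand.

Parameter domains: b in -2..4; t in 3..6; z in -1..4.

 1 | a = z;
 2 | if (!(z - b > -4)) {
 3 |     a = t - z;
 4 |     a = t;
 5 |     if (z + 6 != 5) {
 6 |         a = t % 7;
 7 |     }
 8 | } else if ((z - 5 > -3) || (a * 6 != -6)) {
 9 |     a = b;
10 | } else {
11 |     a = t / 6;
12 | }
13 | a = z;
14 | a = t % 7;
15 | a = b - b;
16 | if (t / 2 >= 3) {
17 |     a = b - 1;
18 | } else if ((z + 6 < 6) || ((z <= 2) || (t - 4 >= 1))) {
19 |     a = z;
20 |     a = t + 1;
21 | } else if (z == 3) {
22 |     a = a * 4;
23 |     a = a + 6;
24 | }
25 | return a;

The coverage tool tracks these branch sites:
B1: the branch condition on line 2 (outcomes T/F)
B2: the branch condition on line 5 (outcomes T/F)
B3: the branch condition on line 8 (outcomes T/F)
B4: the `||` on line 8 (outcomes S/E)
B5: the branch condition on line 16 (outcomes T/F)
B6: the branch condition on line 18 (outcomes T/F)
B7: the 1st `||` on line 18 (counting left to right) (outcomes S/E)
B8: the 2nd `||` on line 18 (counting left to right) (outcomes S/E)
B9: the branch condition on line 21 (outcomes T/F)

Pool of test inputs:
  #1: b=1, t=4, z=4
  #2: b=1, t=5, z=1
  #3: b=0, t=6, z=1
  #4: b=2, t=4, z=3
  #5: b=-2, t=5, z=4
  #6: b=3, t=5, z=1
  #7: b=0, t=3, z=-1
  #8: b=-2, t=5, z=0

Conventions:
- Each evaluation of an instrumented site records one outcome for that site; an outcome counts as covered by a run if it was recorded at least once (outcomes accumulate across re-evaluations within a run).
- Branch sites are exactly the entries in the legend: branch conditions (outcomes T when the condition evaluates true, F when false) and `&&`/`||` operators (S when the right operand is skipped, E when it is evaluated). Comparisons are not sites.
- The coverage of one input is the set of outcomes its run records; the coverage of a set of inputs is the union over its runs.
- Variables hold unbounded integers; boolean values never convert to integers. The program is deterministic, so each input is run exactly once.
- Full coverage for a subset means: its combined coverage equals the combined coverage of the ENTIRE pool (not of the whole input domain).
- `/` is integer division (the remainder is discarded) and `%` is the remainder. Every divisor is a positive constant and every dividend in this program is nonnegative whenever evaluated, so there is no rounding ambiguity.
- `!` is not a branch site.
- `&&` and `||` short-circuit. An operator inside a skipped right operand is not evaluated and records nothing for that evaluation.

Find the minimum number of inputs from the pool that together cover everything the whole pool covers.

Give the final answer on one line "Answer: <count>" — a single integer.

input #1 (b=1, t=4, z=4): events B1->F, B4->S, B3->T, B5->F, B7->E, B8->E, B6->F, B9->F; covers B1=F, B3=T, B4=S, B5=F, B6=F, B7=E, B8=E, B9=F
input #2 (b=1, t=5, z=1): events B1->F, B4->E, B3->T, B5->F, B7->E, B8->S, B6->T; covers B1=F, B3=T, B4=E, B5=F, B6=T, B7=E, B8=S
input #3 (b=0, t=6, z=1): events B1->F, B4->E, B3->T, B5->T; covers B1=F, B3=T, B4=E, B5=T
input #4 (b=2, t=4, z=3): events B1->F, B4->S, B3->T, B5->F, B7->E, B8->E, B6->F, B9->T; covers B1=F, B3=T, B4=S, B5=F, B6=F, B7=E, B8=E, B9=T
input #5 (b=-2, t=5, z=4): events B1->F, B4->S, B3->T, B5->F, B7->E, B8->E, B6->T; covers B1=F, B3=T, B4=S, B5=F, B6=T, B7=E, B8=E
input #6 (b=3, t=5, z=1): events B1->F, B4->E, B3->T, B5->F, B7->E, B8->S, B6->T; covers B1=F, B3=T, B4=E, B5=F, B6=T, B7=E, B8=S
input #7 (b=0, t=3, z=-1): events B1->F, B4->E, B3->F, B5->F, B7->S, B6->T; covers B1=F, B3=F, B4=E, B5=F, B6=T, B7=S
input #8 (b=-2, t=5, z=0): events B1->F, B4->E, B3->T, B5->F, B7->E, B8->S, B6->T; covers B1=F, B3=T, B4=E, B5=F, B6=T, B7=E, B8=S
together the pool reaches 15 outcomes: B1=F, B3=T, B3=F, B4=S, B4=E, B5=T, B5=F, B6=T, B6=F, B7=S, B7=E, B8=S, B8=E, B9=T, B9=F
no size-1 subset reaches all 15 outcomes (best union: 8/15)
no size-2 subset reaches all 15 outcomes (best union: 12/15)
no size-3 subset reaches all 15 outcomes (best union: 13/15)
no size-4 subset reaches all 15 outcomes (best union: 14/15)
at size 5, {1, 2, 3, 4, 7} reaches all 15 outcomes; every lexicographically earlier size-5 subset fails

Answer: 5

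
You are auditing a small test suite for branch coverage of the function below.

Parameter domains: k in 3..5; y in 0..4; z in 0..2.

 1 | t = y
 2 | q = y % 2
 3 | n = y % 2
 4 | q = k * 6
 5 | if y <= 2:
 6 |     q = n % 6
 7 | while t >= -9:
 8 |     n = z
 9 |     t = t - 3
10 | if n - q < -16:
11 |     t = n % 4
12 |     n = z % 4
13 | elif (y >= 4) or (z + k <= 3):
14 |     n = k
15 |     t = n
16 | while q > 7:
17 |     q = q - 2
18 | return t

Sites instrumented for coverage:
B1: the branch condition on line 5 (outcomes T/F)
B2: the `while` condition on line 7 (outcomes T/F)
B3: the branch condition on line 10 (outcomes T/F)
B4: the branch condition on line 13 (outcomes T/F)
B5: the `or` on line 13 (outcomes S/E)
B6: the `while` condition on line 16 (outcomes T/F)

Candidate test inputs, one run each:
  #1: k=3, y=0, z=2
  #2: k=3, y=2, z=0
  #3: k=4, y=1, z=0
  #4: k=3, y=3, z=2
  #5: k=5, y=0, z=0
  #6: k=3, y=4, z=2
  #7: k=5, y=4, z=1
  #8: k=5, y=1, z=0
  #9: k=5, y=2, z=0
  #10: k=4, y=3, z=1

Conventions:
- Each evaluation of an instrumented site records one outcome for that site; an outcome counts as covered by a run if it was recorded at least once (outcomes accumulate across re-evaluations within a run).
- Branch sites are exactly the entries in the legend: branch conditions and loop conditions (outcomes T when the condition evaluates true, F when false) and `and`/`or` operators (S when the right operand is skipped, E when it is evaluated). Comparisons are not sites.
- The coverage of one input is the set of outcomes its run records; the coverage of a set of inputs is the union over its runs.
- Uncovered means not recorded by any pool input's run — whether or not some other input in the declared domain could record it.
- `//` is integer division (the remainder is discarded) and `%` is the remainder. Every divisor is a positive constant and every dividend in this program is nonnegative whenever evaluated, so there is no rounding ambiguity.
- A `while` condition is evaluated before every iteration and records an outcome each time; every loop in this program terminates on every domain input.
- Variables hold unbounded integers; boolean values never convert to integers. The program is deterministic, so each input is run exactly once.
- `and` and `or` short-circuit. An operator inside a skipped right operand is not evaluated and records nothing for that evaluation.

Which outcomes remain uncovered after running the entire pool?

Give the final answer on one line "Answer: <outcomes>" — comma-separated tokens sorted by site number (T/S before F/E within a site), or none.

input #1, k=3, y=0, z=2: outcomes B1=T, B2=T, B2=F, B3=F, B4=F, B5=E, B6=F
input #2, k=3, y=2, z=0: outcomes B1=T, B2=T, B2=F, B3=F, B4=T, B5=E, B6=F
input #3, k=4, y=1, z=0: outcomes B1=T, B2=T, B2=F, B3=F, B4=F, B5=E, B6=F
input #4, k=3, y=3, z=2: outcomes B1=F, B2=T, B2=F, B3=F, B4=F, B5=E, B6=T, B6=F
input #5, k=5, y=0, z=0: outcomes B1=T, B2=T, B2=F, B3=F, B4=F, B5=E, B6=F
input #6, k=3, y=4, z=2: outcomes B1=F, B2=T, B2=F, B3=F, B4=T, B5=S, B6=T, B6=F
input #7, k=5, y=4, z=1: outcomes B1=F, B2=T, B2=F, B3=T, B6=T, B6=F
input #8, k=5, y=1, z=0: outcomes B1=T, B2=T, B2=F, B3=F, B4=F, B5=E, B6=F
input #9, k=5, y=2, z=0: outcomes B1=T, B2=T, B2=F, B3=F, B4=F, B5=E, B6=F
input #10, k=4, y=3, z=1: outcomes B1=F, B2=T, B2=F, B3=T, B6=T, B6=F
union over the pool: B1=T, B1=F, B2=T, B2=F, B3=T, B3=F, B4=T, B4=F, B5=S, B5=E, B6=T, B6=F
uncovered (0 of 12): none

Answer: none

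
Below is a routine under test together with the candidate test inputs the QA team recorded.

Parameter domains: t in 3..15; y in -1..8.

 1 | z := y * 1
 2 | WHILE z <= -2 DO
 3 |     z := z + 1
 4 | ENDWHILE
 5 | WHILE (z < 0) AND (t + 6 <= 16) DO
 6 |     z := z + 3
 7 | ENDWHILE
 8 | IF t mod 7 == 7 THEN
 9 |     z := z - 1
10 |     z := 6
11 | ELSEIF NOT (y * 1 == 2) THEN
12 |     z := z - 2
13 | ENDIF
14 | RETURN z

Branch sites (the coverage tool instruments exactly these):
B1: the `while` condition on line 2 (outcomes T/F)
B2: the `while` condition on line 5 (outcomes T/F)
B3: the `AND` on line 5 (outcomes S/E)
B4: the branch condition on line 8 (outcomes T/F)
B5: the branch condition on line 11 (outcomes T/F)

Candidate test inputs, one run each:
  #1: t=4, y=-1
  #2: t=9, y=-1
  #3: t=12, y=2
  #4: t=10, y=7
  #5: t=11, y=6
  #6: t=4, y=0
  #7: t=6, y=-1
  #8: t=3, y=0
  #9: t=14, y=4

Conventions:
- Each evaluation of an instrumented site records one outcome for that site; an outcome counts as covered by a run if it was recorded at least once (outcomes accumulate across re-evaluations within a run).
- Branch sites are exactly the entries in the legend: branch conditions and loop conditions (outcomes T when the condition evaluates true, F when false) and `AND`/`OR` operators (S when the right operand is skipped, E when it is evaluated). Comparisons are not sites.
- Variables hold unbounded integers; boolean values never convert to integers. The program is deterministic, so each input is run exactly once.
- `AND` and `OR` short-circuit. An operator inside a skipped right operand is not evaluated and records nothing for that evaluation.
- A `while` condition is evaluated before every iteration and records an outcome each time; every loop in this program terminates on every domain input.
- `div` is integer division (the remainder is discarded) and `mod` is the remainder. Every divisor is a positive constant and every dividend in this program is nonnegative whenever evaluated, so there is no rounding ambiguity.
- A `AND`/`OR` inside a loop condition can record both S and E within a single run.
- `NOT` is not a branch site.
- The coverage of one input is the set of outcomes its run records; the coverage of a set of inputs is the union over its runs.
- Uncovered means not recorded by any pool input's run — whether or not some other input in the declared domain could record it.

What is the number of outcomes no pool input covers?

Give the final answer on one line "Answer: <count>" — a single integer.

#1 (t=4, y=-1) -> B1->F, B3->E, B2->T, B3->S, B2->F, B4->F, B5->T; covered: B1=F, B2=T, B2=F, B3=S, B3=E, B4=F, B5=T
#2 (t=9, y=-1) -> B1->F, B3->E, B2->T, B3->S, B2->F, B4->F, B5->T; covered: B1=F, B2=T, B2=F, B3=S, B3=E, B4=F, B5=T
#3 (t=12, y=2) -> B1->F, B3->S, B2->F, B4->F, B5->F; covered: B1=F, B2=F, B3=S, B4=F, B5=F
#4 (t=10, y=7) -> B1->F, B3->S, B2->F, B4->F, B5->T; covered: B1=F, B2=F, B3=S, B4=F, B5=T
#5 (t=11, y=6) -> B1->F, B3->S, B2->F, B4->F, B5->T; covered: B1=F, B2=F, B3=S, B4=F, B5=T
#6 (t=4, y=0) -> B1->F, B3->S, B2->F, B4->F, B5->T; covered: B1=F, B2=F, B3=S, B4=F, B5=T
#7 (t=6, y=-1) -> B1->F, B3->E, B2->T, B3->S, B2->F, B4->F, B5->T; covered: B1=F, B2=T, B2=F, B3=S, B3=E, B4=F, B5=T
#8 (t=3, y=0) -> B1->F, B3->S, B2->F, B4->F, B5->T; covered: B1=F, B2=F, B3=S, B4=F, B5=T
#9 (t=14, y=4) -> B1->F, B3->S, B2->F, B4->F, B5->T; covered: B1=F, B2=F, B3=S, B4=F, B5=T
union over the pool: B1=F, B2=T, B2=F, B3=S, B3=E, B4=F, B5=T, B5=F
uncovered (2 of 10): B1=T, B4=T

Answer: 2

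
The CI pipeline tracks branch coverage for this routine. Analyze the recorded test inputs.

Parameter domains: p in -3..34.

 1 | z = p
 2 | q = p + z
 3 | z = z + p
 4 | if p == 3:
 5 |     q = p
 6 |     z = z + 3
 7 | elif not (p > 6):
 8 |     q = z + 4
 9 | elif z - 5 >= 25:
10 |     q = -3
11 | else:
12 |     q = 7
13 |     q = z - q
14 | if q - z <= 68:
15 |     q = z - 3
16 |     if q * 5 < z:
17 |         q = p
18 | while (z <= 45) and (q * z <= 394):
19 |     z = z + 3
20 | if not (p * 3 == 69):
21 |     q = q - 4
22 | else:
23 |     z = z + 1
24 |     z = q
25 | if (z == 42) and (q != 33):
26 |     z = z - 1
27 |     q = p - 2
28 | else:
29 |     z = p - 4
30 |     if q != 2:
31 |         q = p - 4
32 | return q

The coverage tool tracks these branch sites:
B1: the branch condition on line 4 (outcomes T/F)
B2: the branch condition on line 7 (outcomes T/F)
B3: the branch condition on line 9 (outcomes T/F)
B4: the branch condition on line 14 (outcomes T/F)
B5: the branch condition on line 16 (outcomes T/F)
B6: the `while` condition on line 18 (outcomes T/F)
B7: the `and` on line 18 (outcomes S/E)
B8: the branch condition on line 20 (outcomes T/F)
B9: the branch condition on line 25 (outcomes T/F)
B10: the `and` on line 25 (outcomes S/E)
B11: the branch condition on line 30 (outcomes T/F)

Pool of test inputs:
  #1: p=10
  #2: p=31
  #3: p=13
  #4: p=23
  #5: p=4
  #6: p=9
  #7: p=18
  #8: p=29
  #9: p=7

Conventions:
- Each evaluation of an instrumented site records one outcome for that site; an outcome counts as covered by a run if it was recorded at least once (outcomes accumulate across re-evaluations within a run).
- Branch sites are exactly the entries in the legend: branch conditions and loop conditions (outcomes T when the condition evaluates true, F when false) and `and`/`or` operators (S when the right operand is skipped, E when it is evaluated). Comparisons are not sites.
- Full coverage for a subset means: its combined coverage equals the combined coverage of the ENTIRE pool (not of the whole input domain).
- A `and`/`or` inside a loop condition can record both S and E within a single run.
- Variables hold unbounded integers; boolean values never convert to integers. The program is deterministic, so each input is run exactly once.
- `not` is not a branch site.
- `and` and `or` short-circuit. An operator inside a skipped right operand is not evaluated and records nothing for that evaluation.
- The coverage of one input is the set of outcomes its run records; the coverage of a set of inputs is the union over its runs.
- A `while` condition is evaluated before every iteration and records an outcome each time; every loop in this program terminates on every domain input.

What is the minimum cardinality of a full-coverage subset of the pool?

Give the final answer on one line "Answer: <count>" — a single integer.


input #1 (p=10): events B1->F, B2->F, B3->F, B4->T, B5->F, B7->E, B6->T, B7->E, B6->T, B7->E, B6->F, B8->T, B10->S, B9->F, ...; covers B1=F, B2=F, B3=F, B4=T, B5=F, B6=T, B6=F, B7=E, B8=T, B9=F, B10=S, B11=T
input #2 (p=31): events B1->F, B2->F, B3->T, B4->T, B5->F, B7->S, B6->F, B8->T, B10->S, B9->F, B11->T; covers B1=F, B2=F, B3=T, B4=T, B5=F, B6=F, B7=S, B8=T, B9=F, B10=S, B11=T
input #3 (p=13): events B1->F, B2->F, B3->F, B4->T, B5->F, B7->E, B6->F, B8->T, B10->S, B9->F, B11->T; covers B1=F, B2=F, B3=F, B4=T, B5=F, B6=F, B7=E, B8=T, B9=F, B10=S, B11=T
input #4 (p=23): events B1->F, B2->F, B3->T, B4->T, B5->F, B7->S, B6->F, B8->F, B10->S, B9->F, B11->T; covers B1=F, B2=F, B3=T, B4=T, B5=F, B6=F, B7=S, B8=F, B9=F, B10=S, B11=T
input #5 (p=4): events B1->F, B2->T, B4->T, B5->F, B7->E, B6->T, B7->E, B6->T, B7->E, B6->T, B7->E, B6->T, B7->E, B6->T, ...; covers B1=F, B2=T, B4=T, B5=F, B6=T, B6=F, B7=S, B7=E, B8=T, B9=F, B10=S, B11=T
input #6 (p=9): events B1->F, B2->F, B3->F, B4->T, B5->F, B7->E, B6->T, B7->E, B6->T, B7->E, B6->T, B7->E, B6->F, B8->T, ...; covers B1=F, B2=F, B3=F, B4=T, B5=F, B6=T, B6=F, B7=E, B8=T, B9=F, B10=S, B11=T
input #7 (p=18): events B1->F, B2->F, B3->T, B4->T, B5->F, B7->E, B6->F, B8->T, B10->S, B9->F, B11->T; covers B1=F, B2=F, B3=T, B4=T, B5=F, B6=F, B7=E, B8=T, B9=F, B10=S, B11=T
input #8 (p=29): events B1->F, B2->F, B3->T, B4->T, B5->F, B7->S, B6->F, B8->T, B10->S, B9->F, B11->T; covers B1=F, B2=F, B3=T, B4=T, B5=F, B6=F, B7=S, B8=T, B9=F, B10=S, B11=T
input #9 (p=7): events B1->F, B2->F, B3->F, B4->T, B5->F, B7->E, B6->T, B7->E, B6->T, B7->E, B6->T, B7->E, B6->T, B7->E, ...; covers B1=F, B2=F, B3=F, B4=T, B5=F, B6=T, B6=F, B7=E, B8=T, B9=F, B10=S, B11=T
together the pool reaches 16 outcomes: B1=F, B2=T, B2=F, B3=T, B3=F, B4=T, B5=F, B6=T, B6=F, B7=S, B7=E, B8=T, B8=F, B9=F, B10=S, B11=T
every size-1 subset falls short of the 16 outcomes (best: 12/16)
every size-2 subset falls short of the 16 outcomes (best: 15/16)
the canonical winner is {1, 4, 5}: size 3, full 16-outcome coverage, earliest index list among size-3 covers
Answer: 3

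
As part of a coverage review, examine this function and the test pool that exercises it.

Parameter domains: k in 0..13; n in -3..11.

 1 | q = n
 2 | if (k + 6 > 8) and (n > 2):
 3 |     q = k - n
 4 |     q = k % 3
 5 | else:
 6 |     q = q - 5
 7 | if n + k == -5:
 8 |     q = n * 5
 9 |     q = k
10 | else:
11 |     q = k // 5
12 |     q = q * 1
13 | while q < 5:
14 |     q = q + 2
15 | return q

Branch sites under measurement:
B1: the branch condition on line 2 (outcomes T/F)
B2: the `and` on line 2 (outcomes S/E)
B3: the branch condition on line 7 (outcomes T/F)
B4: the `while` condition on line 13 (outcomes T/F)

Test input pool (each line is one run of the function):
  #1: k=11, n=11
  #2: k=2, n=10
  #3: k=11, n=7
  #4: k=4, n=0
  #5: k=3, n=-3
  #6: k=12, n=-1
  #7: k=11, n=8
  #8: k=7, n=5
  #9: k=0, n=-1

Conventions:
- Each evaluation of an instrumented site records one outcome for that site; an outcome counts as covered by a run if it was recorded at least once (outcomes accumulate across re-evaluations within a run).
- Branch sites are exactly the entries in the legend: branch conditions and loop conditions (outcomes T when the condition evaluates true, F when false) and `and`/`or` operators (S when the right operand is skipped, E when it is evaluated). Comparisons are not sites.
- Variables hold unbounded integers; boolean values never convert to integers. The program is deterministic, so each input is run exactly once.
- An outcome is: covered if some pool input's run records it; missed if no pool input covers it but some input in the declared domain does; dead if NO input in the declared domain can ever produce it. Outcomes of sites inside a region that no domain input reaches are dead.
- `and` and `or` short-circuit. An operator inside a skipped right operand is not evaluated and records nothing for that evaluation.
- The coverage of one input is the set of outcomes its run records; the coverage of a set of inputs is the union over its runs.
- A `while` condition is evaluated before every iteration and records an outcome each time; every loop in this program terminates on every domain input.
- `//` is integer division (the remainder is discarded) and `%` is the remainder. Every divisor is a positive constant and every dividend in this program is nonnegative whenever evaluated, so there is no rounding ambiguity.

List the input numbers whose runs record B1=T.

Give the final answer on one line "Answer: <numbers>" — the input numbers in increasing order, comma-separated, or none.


input #1 (k=11, n=11): records B1=T
input #2 (k=2, n=10): does not record B1=T
input #3 (k=11, n=7): records B1=T
input #4 (k=4, n=0): does not record B1=T
input #5 (k=3, n=-3): does not record B1=T
input #6 (k=12, n=-1): does not record B1=T
input #7 (k=11, n=8): records B1=T
input #8 (k=7, n=5): records B1=T
input #9 (k=0, n=-1): does not record B1=T
Answer: 1, 3, 7, 8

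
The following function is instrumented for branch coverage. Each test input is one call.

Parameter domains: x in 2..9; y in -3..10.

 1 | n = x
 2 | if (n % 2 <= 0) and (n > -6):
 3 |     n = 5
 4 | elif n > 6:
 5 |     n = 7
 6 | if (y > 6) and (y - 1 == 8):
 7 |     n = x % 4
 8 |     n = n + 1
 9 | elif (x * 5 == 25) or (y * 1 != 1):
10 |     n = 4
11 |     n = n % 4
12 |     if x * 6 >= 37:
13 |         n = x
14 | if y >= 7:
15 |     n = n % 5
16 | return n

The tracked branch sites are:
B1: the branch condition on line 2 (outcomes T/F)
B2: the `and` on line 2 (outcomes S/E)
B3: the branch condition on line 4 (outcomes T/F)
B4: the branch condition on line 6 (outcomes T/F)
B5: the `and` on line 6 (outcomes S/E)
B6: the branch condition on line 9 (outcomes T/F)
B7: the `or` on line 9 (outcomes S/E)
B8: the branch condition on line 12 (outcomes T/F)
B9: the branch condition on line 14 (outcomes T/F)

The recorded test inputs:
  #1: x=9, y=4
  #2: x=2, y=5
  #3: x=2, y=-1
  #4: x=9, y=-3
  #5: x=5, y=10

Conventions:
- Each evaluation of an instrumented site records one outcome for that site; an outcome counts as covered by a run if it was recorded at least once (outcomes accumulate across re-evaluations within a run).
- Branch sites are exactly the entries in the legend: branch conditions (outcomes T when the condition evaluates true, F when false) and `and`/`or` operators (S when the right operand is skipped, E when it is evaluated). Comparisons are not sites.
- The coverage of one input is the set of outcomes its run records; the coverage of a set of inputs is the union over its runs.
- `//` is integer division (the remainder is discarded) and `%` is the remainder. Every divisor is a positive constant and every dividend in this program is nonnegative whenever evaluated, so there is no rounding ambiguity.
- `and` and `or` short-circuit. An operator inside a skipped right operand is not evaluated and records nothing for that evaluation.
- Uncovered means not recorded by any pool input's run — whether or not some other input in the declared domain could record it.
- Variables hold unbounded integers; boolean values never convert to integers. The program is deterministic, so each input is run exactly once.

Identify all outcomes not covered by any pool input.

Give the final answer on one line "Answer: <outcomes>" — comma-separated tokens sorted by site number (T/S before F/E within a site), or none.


run #1 (x=9, y=4) records B1=F, B2=S, B3=T, B4=F, B5=S, B6=T, B7=E, B8=T, B9=F
run #2 (x=2, y=5) records B1=T, B2=E, B4=F, B5=S, B6=T, B7=E, B8=F, B9=F
run #3 (x=2, y=-1) records B1=T, B2=E, B4=F, B5=S, B6=T, B7=E, B8=F, B9=F
run #4 (x=9, y=-3) records B1=F, B2=S, B3=T, B4=F, B5=S, B6=T, B7=E, B8=T, B9=F
run #5 (x=5, y=10) records B1=F, B2=S, B3=F, B4=F, B5=E, B6=T, B7=S, B8=F, B9=T
union over the pool: B1=T, B1=F, B2=S, B2=E, B3=T, B3=F, B4=F, B5=S, B5=E, B6=T, B7=S, B7=E, B8=T, B8=F, B9=T, B9=F
uncovered (2 of 18): B4=T, B6=F
Answer: B4=T, B6=F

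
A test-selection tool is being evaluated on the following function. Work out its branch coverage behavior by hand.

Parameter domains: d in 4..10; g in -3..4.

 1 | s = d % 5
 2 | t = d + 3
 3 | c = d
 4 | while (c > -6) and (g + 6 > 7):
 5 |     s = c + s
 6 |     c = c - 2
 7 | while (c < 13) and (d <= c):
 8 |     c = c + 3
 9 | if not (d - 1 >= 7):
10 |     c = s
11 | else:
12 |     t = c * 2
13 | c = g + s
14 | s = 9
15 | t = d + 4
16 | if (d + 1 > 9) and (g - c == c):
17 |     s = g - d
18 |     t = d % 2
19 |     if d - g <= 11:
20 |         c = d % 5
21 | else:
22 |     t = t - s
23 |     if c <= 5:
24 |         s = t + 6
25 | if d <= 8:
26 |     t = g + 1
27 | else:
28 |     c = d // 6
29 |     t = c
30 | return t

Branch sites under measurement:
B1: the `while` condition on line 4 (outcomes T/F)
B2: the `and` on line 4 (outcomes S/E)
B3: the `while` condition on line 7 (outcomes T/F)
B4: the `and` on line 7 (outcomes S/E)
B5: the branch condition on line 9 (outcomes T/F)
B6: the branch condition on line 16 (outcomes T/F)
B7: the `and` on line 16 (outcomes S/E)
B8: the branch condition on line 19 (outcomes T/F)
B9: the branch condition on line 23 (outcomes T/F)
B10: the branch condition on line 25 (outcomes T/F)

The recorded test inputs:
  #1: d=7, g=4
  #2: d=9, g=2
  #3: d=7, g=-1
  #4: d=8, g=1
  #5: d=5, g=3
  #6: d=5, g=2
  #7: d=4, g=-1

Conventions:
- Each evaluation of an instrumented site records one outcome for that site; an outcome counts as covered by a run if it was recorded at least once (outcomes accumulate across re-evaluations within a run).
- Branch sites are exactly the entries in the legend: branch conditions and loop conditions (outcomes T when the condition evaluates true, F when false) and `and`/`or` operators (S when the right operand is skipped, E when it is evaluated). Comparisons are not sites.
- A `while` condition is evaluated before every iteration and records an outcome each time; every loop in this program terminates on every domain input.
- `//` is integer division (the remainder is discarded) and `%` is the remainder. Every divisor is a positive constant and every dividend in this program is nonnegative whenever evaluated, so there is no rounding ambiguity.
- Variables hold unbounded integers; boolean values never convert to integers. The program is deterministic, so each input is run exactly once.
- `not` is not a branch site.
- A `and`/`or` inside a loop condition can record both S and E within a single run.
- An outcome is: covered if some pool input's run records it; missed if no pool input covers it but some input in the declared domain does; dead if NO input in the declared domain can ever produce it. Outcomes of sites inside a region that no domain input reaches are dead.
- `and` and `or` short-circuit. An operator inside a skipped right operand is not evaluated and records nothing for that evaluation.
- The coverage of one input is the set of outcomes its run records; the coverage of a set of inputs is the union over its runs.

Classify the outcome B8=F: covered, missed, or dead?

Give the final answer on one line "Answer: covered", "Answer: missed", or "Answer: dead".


no pool input records B8=F
checking all 56 inputs in the declared domain: B8=F is never recorded -> dead
Answer: dead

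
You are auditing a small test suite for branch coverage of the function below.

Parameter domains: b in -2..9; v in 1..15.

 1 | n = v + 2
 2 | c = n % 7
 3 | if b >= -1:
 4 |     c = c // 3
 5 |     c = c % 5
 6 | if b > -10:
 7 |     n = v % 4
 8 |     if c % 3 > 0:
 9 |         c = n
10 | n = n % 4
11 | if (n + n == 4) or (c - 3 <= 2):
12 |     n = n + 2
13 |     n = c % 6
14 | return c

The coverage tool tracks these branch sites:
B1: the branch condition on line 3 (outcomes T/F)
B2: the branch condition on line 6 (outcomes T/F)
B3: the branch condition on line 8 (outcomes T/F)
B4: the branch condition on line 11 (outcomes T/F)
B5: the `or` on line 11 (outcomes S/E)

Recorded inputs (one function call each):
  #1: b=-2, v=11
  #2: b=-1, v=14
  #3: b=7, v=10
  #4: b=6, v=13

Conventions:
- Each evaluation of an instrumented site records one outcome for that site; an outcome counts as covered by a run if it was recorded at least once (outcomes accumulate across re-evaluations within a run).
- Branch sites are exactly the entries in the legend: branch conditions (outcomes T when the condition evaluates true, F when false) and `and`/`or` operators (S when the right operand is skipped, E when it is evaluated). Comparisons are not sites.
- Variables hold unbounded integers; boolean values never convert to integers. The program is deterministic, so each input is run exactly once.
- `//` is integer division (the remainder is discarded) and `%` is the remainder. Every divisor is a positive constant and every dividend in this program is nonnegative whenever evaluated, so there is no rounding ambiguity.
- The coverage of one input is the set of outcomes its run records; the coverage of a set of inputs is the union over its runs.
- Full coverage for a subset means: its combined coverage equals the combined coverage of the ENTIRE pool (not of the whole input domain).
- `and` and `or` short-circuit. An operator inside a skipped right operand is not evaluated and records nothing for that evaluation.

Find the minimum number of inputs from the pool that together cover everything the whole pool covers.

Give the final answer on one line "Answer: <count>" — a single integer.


input #1 (b=-2, v=11): events B1->F, B2->T, B3->F, B5->E, B4->F; covers B1=F, B2=T, B3=F, B4=F, B5=E
input #2 (b=-1, v=14): events B1->T, B2->T, B3->F, B5->S, B4->T; covers B1=T, B2=T, B3=F, B4=T, B5=S
input #3 (b=7, v=10): events B1->T, B2->T, B3->T, B5->S, B4->T; covers B1=T, B2=T, B3=T, B4=T, B5=S
input #4 (b=6, v=13): events B1->T, B2->T, B3->F, B5->E, B4->T; covers B1=T, B2=T, B3=F, B4=T, B5=E
union over all inputs: B1=T, B1=F, B2=T, B3=T, B3=F, B4=T, B4=F, B5=S, B5=E (9 outcomes)
size 1 is not enough: best union over all size-1 subsets is 5/9
size 2: inputs {1, 3} cover all 9 outcomes, and no lexicographically smaller subset of this size does
Answer: 2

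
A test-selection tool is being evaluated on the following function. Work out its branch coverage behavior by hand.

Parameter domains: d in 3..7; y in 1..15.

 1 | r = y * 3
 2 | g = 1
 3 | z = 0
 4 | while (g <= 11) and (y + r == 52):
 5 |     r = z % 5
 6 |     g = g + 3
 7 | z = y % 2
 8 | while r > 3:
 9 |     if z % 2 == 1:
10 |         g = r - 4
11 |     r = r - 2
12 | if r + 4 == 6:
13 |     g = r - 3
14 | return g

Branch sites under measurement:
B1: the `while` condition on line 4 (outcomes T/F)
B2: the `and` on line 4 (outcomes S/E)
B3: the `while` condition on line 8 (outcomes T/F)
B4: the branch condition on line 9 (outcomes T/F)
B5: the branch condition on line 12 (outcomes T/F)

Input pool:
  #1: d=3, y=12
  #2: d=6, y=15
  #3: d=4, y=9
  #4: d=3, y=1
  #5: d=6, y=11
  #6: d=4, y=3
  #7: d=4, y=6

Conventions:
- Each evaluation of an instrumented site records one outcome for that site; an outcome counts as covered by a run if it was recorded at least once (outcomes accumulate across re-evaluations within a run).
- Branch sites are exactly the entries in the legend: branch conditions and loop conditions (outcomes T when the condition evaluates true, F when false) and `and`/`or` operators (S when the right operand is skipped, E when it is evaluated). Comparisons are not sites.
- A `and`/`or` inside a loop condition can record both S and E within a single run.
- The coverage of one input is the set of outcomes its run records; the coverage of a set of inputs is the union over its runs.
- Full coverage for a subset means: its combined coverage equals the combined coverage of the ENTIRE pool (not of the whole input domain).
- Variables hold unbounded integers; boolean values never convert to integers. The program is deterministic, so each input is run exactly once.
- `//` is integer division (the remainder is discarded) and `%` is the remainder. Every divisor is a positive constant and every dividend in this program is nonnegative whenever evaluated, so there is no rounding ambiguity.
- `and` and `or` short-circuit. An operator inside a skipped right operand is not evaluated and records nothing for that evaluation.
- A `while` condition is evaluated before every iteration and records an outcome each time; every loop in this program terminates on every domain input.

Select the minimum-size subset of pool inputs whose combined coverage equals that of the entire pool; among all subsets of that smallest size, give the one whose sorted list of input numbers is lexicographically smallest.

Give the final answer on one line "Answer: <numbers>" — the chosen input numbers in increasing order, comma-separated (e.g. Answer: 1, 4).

input #1 (d=3, y=12): covers B1=F, B2=E, B3=T, B3=F, B4=F, B5=T
input #2 (d=6, y=15): covers B1=F, B2=E, B3=T, B3=F, B4=T, B5=F
input #3 (d=4, y=9): covers B1=F, B2=E, B3=T, B3=F, B4=T, B5=F
input #4 (d=3, y=1): covers B1=F, B2=E, B3=F, B5=F
input #5 (d=6, y=11): covers B1=F, B2=E, B3=T, B3=F, B4=T, B5=F
input #6 (d=4, y=3): covers B1=F, B2=E, B3=T, B3=F, B4=T, B5=F
input #7 (d=4, y=6): covers B1=F, B2=E, B3=T, B3=F, B4=F, B5=T
union over all inputs: B1=F, B2=E, B3=T, B3=F, B4=T, B4=F, B5=T, B5=F (8 outcomes)
no size-1 subset reaches all 8 outcomes (best union: 6/8)
inputs {1, 2} (size 2) cover everything; no size-2 subset with a lexicographically smaller index list covers all 8

Answer: 1, 2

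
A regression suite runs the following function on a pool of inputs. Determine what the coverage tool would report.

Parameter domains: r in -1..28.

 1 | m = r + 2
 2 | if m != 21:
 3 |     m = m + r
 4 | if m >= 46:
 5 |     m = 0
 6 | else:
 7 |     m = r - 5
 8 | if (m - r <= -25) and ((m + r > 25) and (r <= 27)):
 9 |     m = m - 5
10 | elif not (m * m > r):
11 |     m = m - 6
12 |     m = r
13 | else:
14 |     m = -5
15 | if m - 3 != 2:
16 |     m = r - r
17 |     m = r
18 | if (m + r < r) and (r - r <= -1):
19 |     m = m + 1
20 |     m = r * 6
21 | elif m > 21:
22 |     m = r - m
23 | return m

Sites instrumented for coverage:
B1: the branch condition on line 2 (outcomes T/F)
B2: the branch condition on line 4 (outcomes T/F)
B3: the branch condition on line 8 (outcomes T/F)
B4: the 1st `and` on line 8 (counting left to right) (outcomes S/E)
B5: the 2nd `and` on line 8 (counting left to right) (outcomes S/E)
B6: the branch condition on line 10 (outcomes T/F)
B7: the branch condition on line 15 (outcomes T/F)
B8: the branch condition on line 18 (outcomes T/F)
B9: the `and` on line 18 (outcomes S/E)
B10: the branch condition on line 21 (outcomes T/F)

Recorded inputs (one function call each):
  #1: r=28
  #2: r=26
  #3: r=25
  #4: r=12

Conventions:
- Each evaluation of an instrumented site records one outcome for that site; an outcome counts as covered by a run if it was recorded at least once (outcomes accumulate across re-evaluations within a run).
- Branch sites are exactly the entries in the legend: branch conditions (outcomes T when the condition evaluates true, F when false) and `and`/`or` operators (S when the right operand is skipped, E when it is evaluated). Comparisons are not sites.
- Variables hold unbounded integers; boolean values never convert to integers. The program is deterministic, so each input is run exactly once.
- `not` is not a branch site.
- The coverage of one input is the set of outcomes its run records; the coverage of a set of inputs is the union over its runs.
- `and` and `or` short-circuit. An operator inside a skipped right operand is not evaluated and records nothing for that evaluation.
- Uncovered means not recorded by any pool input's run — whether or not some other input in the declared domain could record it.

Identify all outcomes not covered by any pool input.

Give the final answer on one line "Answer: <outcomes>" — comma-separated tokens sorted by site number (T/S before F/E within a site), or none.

run #1 (r=28) runs B1->T, B2->T, B4->E, B5->E, B3->F, B6->T, B7->T, B9->S, B8->F, B10->T; records B1=T, B2=T, B3=F, B4=E, B5=E, B6=T, B7=T, B8=F, B9=S, B10=T
run #2 (r=26) runs B1->T, B2->T, B4->E, B5->E, B3->T, B7->T, B9->S, B8->F, B10->T; records B1=T, B2=T, B3=T, B4=E, B5=E, B7=T, B8=F, B9=S, B10=T
run #3 (r=25) runs B1->T, B2->T, B4->E, B5->S, B3->F, B6->T, B7->T, B9->S, B8->F, B10->T; records B1=T, B2=T, B3=F, B4=E, B5=S, B6=T, B7=T, B8=F, B9=S, B10=T
run #4 (r=12) runs B1->T, B2->F, B4->S, B3->F, B6->F, B7->T, B9->S, B8->F, B10->F; records B1=T, B2=F, B3=F, B4=S, B6=F, B7=T, B8=F, B9=S, B10=F
union over the pool: B1=T, B2=T, B2=F, B3=T, B3=F, B4=S, B4=E, B5=S, B5=E, B6=T, B6=F, B7=T, B8=F, B9=S, B10=T, B10=F
uncovered (4 of 20): B1=F, B7=F, B8=T, B9=E

Answer: B1=F, B7=F, B8=T, B9=E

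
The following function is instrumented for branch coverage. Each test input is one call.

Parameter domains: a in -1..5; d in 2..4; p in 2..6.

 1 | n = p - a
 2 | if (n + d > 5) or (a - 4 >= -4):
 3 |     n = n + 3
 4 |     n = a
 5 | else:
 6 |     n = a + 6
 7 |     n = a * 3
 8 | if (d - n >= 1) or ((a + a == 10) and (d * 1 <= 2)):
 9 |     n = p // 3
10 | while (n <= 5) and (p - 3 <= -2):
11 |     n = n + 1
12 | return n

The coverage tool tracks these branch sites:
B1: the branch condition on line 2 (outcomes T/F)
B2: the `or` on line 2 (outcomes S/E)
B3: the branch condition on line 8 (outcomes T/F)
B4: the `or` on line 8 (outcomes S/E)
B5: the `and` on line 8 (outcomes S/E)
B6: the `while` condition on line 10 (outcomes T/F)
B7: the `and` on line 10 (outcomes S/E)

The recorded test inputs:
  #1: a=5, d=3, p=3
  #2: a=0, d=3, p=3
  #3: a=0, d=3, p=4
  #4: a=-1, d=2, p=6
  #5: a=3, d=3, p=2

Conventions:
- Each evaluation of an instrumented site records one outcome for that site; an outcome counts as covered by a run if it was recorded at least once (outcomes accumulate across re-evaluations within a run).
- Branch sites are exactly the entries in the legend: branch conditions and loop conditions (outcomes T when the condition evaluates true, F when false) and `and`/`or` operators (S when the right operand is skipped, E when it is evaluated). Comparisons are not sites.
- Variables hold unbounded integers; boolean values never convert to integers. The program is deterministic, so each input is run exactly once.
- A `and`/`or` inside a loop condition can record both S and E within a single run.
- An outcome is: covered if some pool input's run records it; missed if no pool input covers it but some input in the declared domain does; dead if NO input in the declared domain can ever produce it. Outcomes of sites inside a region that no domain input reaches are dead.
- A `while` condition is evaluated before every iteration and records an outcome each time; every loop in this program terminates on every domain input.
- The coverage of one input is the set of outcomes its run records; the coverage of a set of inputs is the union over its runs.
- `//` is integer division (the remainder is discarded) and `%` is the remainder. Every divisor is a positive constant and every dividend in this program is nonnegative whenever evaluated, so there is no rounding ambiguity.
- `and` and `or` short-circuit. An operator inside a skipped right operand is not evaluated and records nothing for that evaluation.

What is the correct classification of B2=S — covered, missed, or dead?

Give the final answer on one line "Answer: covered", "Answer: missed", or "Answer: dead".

B2=S is recorded by pool input(s) 2, 3, 4 -> covered

Answer: covered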